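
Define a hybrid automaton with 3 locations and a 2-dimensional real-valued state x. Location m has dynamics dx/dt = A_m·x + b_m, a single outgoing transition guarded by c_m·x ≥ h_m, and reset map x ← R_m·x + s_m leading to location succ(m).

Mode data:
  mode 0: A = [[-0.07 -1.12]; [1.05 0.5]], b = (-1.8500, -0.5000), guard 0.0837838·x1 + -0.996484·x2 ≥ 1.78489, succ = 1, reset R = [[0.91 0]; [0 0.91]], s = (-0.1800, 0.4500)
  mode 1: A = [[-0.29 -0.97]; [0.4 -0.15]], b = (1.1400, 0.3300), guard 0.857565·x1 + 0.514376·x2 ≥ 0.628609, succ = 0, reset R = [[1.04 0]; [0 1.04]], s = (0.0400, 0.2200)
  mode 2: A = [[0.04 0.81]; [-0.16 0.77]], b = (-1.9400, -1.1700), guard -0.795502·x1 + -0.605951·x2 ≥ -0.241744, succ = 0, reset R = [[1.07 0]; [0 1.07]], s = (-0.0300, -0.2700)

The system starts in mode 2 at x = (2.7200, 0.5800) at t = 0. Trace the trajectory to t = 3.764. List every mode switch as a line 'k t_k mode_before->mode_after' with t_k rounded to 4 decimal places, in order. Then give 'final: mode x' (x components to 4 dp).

Mode 2: guard c·x = -0.2417 hit at Δt = 0.9272 (t = 0.9272), x⁻ = (0.9424, -0.8382) → reset → x⁺ = (0.9783, -1.1669), jump to mode 0
Mode 0: guard c·x = 1.7849 hit at Δt = 1.2385 (t = 2.1657), x⁻ = (0.5362, -1.7461) → reset → x⁺ = (0.3079, -1.1390), jump to mode 1
Mode 1: guard c·x = 0.6286 hit at Δt = 0.4776 (t = 2.6433), x⁻ = (1.1915, -0.7644) → reset → x⁺ = (1.2792, -0.5750), jump to mode 0
Mode 0: flow for 1.1207 to horizon, guard not reached → x = (-0.1565, -0.8180)

1 0.9272 2->0
2 2.1657 0->1
3 2.6433 1->0
final: 0 -0.1565 -0.8180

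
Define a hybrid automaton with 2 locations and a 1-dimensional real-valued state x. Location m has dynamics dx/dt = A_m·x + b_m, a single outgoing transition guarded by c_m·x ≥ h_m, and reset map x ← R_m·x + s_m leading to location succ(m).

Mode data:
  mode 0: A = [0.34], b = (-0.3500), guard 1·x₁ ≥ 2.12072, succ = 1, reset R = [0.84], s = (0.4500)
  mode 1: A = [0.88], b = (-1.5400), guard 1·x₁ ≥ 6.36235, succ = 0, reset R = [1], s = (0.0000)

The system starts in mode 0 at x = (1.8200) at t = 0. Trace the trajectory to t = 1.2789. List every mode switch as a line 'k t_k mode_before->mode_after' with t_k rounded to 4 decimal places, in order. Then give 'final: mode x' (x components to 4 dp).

Mode 0: guard c·x = 2.1207 hit at Δt = 0.9481 (t = 0.9481), x⁻ = (2.1207) → reset → x⁺ = (2.2314), jump to mode 1
Mode 1: flow for 0.3308 to horizon, guard not reached → x = (2.3941)

1 0.9481 0->1
final: 1 2.3941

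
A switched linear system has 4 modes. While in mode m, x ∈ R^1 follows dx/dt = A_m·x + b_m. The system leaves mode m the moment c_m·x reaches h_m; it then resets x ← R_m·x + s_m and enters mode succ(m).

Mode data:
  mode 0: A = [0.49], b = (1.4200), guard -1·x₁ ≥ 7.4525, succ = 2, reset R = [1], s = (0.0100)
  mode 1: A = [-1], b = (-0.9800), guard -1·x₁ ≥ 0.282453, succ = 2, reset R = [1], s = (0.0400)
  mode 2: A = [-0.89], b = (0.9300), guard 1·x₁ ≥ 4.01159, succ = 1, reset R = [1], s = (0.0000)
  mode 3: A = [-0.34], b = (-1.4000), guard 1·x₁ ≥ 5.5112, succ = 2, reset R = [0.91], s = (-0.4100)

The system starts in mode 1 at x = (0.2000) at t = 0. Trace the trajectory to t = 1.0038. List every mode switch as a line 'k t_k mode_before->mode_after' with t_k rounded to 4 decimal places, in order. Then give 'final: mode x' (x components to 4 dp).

Mode 1: guard c·x = 0.2825 hit at Δt = 0.5257 (t = 0.5257), x⁻ = (-0.2825) → reset → x⁺ = (-0.2425), jump to mode 2
Mode 2: flow for 0.4781 to horizon, guard not reached → x = (0.2037)

1 0.5257 1->2
final: 2 0.2037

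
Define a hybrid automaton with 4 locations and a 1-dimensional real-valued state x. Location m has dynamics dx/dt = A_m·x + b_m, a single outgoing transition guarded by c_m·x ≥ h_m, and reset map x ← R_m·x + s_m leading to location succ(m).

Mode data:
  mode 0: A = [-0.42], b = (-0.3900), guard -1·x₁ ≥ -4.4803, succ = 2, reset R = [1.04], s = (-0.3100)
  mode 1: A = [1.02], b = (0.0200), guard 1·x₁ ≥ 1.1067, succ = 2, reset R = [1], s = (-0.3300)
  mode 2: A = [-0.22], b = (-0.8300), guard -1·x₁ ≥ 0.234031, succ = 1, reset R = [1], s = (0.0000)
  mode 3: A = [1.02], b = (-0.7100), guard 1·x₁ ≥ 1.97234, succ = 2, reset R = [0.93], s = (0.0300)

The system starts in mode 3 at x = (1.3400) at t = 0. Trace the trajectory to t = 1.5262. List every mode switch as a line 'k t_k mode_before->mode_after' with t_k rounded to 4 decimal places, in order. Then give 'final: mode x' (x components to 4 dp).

1 0.6707 3->2
final: 2 0.8972

Mode 3: guard c·x = 1.9723 hit at Δt = 0.6707 (t = 0.6707), x⁻ = (1.9723) → reset → x⁺ = (1.8643), jump to mode 2
Mode 2: flow for 0.8555 to horizon, guard not reached → x = (0.8972)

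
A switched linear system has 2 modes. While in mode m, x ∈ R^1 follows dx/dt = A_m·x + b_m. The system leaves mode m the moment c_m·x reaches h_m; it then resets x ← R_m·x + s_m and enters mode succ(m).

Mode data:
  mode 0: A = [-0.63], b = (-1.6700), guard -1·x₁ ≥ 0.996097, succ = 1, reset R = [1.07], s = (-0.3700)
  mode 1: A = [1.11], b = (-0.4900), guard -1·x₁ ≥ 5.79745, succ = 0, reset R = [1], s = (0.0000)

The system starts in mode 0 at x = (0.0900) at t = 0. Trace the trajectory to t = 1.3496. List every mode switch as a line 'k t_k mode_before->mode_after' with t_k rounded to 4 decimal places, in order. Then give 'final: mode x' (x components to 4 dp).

1 0.8010 0->1
final: 1 -3.0099

Mode 0: guard c·x = 0.9961 hit at Δt = 0.8010 (t = 0.8010), x⁻ = (-0.9961) → reset → x⁺ = (-1.4358), jump to mode 1
Mode 1: flow for 0.5486 to horizon, guard not reached → x = (-3.0099)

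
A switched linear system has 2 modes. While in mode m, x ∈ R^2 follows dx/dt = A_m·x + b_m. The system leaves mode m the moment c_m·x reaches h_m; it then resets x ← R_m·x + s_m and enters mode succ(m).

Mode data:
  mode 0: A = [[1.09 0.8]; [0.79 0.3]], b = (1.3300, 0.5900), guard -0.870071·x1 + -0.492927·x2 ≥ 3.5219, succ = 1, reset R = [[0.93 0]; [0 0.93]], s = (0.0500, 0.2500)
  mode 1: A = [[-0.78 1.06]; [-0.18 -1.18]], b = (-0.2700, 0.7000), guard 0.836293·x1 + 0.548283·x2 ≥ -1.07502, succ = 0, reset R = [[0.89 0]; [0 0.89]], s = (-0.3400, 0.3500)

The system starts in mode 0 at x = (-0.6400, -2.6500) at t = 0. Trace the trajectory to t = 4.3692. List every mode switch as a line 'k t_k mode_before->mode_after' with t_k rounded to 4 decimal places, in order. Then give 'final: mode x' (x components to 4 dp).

Mode 0: guard c·x = 3.5219 hit at Δt = 0.6036 (t = 0.6036), x⁻ = (-2.1026, -3.4336) → reset → x⁺ = (-1.9054, -2.9433), jump to mode 1
Mode 1: guard c·x = -1.0750 hit at Δt = 1.4823 (t = 2.0859), x⁻ = (-1.4268, 0.2156) → reset → x⁺ = (-1.6099, 0.5419), jump to mode 0
Mode 0: guard c·x = 3.5219 hit at Δt = 1.7241 (t = 3.8100), x⁻ = (-3.3216, -1.2819) → reset → x⁺ = (-3.0391, -0.9422), jump to mode 1
Mode 1: flow for 0.5592 to horizon, guard not reached → x = (-2.2712, -0.0066)

1 0.6036 0->1
2 2.0859 1->0
3 3.8100 0->1
final: 1 -2.2712 -0.0066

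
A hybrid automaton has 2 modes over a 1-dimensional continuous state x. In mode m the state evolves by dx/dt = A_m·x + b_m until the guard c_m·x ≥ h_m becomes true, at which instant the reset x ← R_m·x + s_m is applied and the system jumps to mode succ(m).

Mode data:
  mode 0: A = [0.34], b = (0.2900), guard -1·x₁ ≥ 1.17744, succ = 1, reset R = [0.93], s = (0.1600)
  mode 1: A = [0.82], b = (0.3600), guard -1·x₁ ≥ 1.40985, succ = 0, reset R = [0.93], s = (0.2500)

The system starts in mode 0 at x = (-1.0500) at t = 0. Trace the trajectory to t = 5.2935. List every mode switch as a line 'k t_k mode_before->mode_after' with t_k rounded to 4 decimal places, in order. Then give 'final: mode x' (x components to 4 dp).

Mode 0: guard c·x = 1.1774 hit at Δt = 1.4670 (t = 1.4670), x⁻ = (-1.1774) → reset → x⁺ = (-0.9350), jump to mode 1
Mode 1: guard c·x = 1.4099 hit at Δt = 0.8190 (t = 2.2860), x⁻ = (-1.4099) → reset → x⁺ = (-1.0612), jump to mode 0
Mode 0: guard c·x = 1.1774 hit at Δt = 1.3050 (t = 3.5910), x⁻ = (-1.1774) → reset → x⁺ = (-0.9350), jump to mode 1
Mode 1: guard c·x = 1.4099 hit at Δt = 0.8190 (t = 4.4100), x⁻ = (-1.4099) → reset → x⁺ = (-1.0612), jump to mode 0
Mode 0: flow for 0.8835 to horizon, guard not reached → x = (-1.1341)

1 1.4670 0->1
2 2.2860 1->0
3 3.5910 0->1
4 4.4100 1->0
final: 0 -1.1341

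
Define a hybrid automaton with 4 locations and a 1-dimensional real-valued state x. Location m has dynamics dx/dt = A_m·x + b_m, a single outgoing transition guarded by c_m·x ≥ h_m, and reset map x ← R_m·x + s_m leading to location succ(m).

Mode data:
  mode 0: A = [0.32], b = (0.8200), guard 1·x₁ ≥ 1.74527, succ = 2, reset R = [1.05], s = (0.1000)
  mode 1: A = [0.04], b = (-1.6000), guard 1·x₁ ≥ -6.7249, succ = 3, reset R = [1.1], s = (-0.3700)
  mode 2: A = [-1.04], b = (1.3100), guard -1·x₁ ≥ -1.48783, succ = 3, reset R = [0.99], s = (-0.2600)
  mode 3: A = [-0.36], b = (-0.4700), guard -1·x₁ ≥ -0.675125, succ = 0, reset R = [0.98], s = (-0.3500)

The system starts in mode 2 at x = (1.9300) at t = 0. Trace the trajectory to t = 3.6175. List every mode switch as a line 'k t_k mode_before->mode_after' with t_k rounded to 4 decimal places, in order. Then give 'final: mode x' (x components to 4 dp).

Mode 2: guard c·x = -1.4878 hit at Δt = 1.0361 (t = 1.0361), x⁻ = (1.4878) → reset → x⁺ = (1.2130), jump to mode 3
Mode 3: guard c·x = -0.6751 hit at Δt = 0.6673 (t = 1.7034), x⁻ = (0.6751) → reset → x⁺ = (0.3116), jump to mode 0
Mode 0: guard c·x = 1.7453 hit at Δt = 1.2646 (t = 2.9680), x⁻ = (1.7453) → reset → x⁺ = (1.9325), jump to mode 2
Mode 2: flow for 0.6495 to horizon, guard not reached → x = (1.6021)

1 1.0361 2->3
2 1.7034 3->0
3 2.9680 0->2
final: 2 1.6021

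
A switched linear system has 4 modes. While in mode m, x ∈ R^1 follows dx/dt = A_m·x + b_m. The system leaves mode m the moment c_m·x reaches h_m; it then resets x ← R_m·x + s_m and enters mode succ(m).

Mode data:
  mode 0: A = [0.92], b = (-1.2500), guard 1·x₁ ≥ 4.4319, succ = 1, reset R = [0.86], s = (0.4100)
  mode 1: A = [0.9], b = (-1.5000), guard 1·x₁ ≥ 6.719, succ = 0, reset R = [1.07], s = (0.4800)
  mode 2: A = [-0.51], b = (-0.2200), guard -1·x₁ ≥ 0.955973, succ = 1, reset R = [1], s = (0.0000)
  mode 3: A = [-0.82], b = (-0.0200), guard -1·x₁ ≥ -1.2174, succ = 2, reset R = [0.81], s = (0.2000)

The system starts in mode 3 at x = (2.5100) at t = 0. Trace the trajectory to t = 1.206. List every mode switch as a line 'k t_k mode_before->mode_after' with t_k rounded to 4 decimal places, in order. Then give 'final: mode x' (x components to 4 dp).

Mode 3: guard c·x = -1.2174 hit at Δt = 0.8700 (t = 0.8700), x⁻ = (1.2174) → reset → x⁺ = (1.1861), jump to mode 2
Mode 2: flow for 0.3360 to horizon, guard not reached → x = (0.9314)

1 0.8700 3->2
final: 2 0.9314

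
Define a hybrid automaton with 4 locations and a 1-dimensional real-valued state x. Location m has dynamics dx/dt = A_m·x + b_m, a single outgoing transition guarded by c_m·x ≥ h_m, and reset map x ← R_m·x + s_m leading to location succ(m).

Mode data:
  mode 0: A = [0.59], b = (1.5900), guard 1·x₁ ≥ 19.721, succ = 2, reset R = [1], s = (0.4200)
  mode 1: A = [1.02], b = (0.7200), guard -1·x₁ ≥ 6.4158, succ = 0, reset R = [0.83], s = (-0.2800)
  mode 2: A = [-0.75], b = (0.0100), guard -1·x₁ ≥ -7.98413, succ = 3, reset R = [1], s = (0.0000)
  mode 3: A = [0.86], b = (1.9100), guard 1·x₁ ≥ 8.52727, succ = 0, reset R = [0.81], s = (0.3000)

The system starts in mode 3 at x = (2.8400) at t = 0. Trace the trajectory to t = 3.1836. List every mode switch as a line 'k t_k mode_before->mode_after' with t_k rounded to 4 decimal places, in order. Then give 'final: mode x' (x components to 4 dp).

Mode 3: guard c·x = 8.5273 hit at Δt = 0.8758 (t = 0.8758), x⁻ = (8.5273) → reset → x⁺ = (7.2071), jump to mode 0
Mode 0: guard c·x = 19.7210 hit at Δt = 1.3848 (t = 2.2606), x⁻ = (19.7210) → reset → x⁺ = (20.1410), jump to mode 2
Mode 2: flow for 0.9230 to horizon, guard not reached → x = (10.0862)

1 0.8758 3->0
2 2.2606 0->2
final: 2 10.0862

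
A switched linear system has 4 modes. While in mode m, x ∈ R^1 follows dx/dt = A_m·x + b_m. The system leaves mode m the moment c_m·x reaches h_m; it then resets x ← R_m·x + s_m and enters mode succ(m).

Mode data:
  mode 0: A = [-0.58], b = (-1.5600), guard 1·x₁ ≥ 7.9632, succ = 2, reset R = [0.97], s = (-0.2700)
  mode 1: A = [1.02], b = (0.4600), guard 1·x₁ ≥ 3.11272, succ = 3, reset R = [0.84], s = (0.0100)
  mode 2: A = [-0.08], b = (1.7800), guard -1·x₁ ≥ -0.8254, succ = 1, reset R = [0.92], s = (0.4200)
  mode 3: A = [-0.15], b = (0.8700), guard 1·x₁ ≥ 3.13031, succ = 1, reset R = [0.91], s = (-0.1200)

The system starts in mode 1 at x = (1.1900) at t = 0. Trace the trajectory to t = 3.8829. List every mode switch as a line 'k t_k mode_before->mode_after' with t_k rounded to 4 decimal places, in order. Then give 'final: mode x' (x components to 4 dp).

1 0.7603 1->3
2 1.9166 3->1
3 2.0284 1->3
4 3.1847 3->1
5 3.2965 1->3
final: 3 2.8920

Mode 1: guard c·x = 3.1127 hit at Δt = 0.7603 (t = 0.7603), x⁻ = (3.1127) → reset → x⁺ = (2.6247), jump to mode 3
Mode 3: guard c·x = 3.1303 hit at Δt = 1.1563 (t = 1.9166), x⁻ = (3.1303) → reset → x⁺ = (2.7286), jump to mode 1
Mode 1: guard c·x = 3.1127 hit at Δt = 0.1118 (t = 2.0284), x⁻ = (3.1127) → reset → x⁺ = (2.6247), jump to mode 3
Mode 3: guard c·x = 3.1303 hit at Δt = 1.1563 (t = 3.1847), x⁻ = (3.1303) → reset → x⁺ = (2.7286), jump to mode 1
Mode 1: guard c·x = 3.1127 hit at Δt = 0.1118 (t = 3.2965), x⁻ = (3.1127) → reset → x⁺ = (2.6247), jump to mode 3
Mode 3: flow for 0.5864 to horizon, guard not reached → x = (2.8920)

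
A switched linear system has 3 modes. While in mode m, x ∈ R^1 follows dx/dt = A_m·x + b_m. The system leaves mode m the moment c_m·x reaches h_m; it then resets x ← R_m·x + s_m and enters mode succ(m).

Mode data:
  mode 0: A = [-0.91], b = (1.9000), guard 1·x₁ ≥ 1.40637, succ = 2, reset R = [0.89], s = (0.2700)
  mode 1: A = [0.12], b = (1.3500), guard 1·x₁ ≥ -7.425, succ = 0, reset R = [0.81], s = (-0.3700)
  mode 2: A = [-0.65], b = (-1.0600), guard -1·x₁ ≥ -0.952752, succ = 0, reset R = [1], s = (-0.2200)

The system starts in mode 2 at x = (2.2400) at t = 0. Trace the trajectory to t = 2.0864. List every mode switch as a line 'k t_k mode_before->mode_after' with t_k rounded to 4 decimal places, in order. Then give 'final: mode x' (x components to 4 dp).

1 0.6220 2->0
2 1.3773 0->2
3 1.6835 2->0
final: 0 1.1487

Mode 2: guard c·x = -0.9528 hit at Δt = 0.6220 (t = 0.6220), x⁻ = (0.9528) → reset → x⁺ = (0.7328), jump to mode 0
Mode 0: guard c·x = 1.4064 hit at Δt = 0.7553 (t = 1.3773), x⁻ = (1.4064) → reset → x⁺ = (1.5217), jump to mode 2
Mode 2: guard c·x = -0.9528 hit at Δt = 0.3062 (t = 1.6835), x⁻ = (0.9528) → reset → x⁺ = (0.7328), jump to mode 0
Mode 0: flow for 0.4029 to horizon, guard not reached → x = (1.1487)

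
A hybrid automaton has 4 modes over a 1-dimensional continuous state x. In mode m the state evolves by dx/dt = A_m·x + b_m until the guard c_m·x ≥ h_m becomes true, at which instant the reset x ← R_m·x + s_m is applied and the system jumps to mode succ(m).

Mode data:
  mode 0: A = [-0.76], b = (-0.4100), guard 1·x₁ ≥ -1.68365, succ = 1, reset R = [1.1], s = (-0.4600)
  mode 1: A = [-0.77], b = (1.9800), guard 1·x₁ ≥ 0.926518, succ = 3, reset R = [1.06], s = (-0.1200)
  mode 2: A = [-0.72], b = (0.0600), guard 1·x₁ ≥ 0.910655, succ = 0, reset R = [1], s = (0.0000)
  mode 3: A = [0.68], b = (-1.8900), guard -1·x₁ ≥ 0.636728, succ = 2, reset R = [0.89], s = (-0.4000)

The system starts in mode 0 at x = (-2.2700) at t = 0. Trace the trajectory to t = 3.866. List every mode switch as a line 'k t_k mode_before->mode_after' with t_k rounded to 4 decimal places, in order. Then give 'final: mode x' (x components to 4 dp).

Mode 0: guard c·x = -1.6837 hit at Δt = 0.5444 (t = 0.5444), x⁻ = (-1.6837) → reset → x⁺ = (-2.3120), jump to mode 1
Mode 1: guard c·x = 0.9265 hit at Δt = 1.4132 (t = 1.9576), x⁻ = (0.9265) → reset → x⁺ = (0.8621), jump to mode 3
Mode 3: guard c·x = 0.6367 hit at Δt = 0.8494 (t = 2.8070), x⁻ = (-0.6367) → reset → x⁺ = (-0.9667), jump to mode 2
Mode 2: flow for 1.0590 to horizon, guard not reached → x = (-0.4065)

1 0.5444 0->1
2 1.9576 1->3
3 2.8070 3->2
final: 2 -0.4065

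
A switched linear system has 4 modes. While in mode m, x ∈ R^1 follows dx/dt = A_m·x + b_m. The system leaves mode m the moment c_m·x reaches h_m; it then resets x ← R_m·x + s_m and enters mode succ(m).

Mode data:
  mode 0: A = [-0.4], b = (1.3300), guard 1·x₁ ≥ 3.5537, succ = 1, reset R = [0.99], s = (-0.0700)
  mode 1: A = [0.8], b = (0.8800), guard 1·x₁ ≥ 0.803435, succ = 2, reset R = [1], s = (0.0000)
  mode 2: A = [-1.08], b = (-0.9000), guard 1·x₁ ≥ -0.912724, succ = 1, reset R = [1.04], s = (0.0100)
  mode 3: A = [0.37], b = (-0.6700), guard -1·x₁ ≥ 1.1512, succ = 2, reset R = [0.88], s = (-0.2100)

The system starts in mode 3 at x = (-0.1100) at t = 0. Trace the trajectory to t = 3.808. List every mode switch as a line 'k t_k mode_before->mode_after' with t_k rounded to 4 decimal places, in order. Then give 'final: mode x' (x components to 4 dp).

Mode 3: guard c·x = 1.1512 hit at Δt = 1.1706 (t = 1.1706), x⁻ = (-1.1512) → reset → x⁺ = (-1.2231), jump to mode 2
Mode 2: guard c·x = -0.9127 hit at Δt = 1.4732 (t = 2.6438), x⁻ = (-0.9127) → reset → x⁺ = (-0.9392), jump to mode 1
Mode 1: flow for 1.1642 to horizon, guard not reached → x = (-0.6920)

1 1.1706 3->2
2 2.6438 2->1
final: 1 -0.6920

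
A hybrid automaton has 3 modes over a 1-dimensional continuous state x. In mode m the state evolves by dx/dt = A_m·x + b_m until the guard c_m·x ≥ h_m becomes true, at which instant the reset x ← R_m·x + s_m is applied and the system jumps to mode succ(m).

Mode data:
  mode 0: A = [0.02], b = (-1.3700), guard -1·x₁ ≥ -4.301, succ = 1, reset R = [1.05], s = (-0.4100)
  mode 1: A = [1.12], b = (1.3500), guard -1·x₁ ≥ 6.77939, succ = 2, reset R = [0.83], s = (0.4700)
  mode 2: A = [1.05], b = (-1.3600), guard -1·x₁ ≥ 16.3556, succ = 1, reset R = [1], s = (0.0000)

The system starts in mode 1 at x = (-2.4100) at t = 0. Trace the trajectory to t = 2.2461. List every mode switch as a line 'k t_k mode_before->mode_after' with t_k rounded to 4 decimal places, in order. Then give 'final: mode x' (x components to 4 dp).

1 1.3678 1->2
final: 2 -14.9309

Mode 1: guard c·x = 6.7794 hit at Δt = 1.3678 (t = 1.3678), x⁻ = (-6.7794) → reset → x⁺ = (-5.1569), jump to mode 2
Mode 2: flow for 0.8783 to horizon, guard not reached → x = (-14.9309)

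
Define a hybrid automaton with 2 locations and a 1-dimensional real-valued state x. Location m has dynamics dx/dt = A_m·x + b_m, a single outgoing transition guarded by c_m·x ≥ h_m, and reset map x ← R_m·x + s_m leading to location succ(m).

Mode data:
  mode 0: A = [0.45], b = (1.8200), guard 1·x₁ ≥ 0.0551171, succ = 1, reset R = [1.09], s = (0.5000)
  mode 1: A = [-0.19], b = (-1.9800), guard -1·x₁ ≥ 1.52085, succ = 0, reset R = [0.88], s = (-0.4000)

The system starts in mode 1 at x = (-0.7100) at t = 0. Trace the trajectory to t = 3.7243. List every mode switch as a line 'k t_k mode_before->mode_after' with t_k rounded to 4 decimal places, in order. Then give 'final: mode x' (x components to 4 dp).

Mode 1: guard c·x = 1.5209 hit at Δt = 0.4589 (t = 0.4589), x⁻ = (-1.5208) → reset → x⁺ = (-1.7383), jump to mode 0
Mode 0: guard c·x = 0.0551 hit at Δt = 1.2785 (t = 1.7374), x⁻ = (0.0551) → reset → x⁺ = (0.5601), jump to mode 1
Mode 1: guard c·x = 1.5209 hit at Δt = 1.1058 (t = 2.8432), x⁻ = (-1.5209) → reset → x⁺ = (-1.7383), jump to mode 0
Mode 0: flow for 0.8811 to horizon, guard not reached → x = (-0.6162)

1 0.4589 1->0
2 1.7374 0->1
3 2.8432 1->0
final: 0 -0.6162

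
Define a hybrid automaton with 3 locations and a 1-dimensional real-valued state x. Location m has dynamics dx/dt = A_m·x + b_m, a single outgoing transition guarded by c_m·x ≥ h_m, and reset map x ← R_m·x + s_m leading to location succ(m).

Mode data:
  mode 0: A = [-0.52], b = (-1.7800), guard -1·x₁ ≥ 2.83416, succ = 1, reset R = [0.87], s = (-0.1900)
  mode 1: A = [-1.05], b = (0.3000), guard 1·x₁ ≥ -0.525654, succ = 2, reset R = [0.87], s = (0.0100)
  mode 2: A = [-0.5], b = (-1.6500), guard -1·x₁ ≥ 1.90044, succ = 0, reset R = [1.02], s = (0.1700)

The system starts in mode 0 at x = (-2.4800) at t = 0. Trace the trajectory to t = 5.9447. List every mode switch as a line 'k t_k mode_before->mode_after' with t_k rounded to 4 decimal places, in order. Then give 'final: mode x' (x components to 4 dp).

Mode 0: guard c·x = 2.8342 hit at Δt = 0.9055 (t = 0.9055), x⁻ = (-2.8342) → reset → x⁺ = (-2.6557), jump to mode 1
Mode 1: guard c·x = -0.5257 hit at Δt = 1.2266 (t = 2.1321), x⁻ = (-0.5257) → reset → x⁺ = (-0.4473), jump to mode 2
Mode 2: guard c·x = 1.9004 hit at Δt = 1.4242 (t = 3.5563), x⁻ = (-1.9004) → reset → x⁺ = (-1.7684), jump to mode 0
Mode 0: guard c·x = 2.8342 hit at Δt = 1.9866 (t = 5.5429), x⁻ = (-2.8342) → reset → x⁺ = (-2.6557), jump to mode 1
Mode 1: flow for 0.4018 to horizon, guard not reached → x = (-1.6434)

1 0.9055 0->1
2 2.1321 1->2
3 3.5563 2->0
4 5.5429 0->1
final: 1 -1.6434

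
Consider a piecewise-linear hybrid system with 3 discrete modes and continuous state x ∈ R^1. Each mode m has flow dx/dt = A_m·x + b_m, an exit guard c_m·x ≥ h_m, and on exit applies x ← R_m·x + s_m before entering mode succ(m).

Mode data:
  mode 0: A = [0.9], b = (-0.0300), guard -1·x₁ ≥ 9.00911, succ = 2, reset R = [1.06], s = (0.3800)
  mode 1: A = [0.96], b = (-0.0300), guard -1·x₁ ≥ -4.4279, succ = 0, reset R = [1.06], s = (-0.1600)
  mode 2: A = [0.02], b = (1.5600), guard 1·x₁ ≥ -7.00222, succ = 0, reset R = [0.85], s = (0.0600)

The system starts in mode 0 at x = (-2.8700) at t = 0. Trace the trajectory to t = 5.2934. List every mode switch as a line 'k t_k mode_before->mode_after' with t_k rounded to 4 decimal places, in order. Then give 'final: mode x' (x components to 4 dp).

Mode 0: guard c·x = 9.0091 hit at Δt = 1.2623 (t = 1.2623), x⁻ = (-9.0091) → reset → x⁺ = (-9.1697), jump to mode 2
Mode 2: guard c·x = -7.0022 hit at Δt = 1.5502 (t = 2.8125), x⁻ = (-7.0022) → reset → x⁺ = (-5.8919), jump to mode 0
Mode 0: guard c·x = 9.0091 hit at Δt = 0.4697 (t = 3.2822), x⁻ = (-9.0091) → reset → x⁺ = (-9.1697), jump to mode 2
Mode 2: guard c·x = -7.0022 hit at Δt = 1.5502 (t = 4.8324), x⁻ = (-7.0022) → reset → x⁺ = (-5.8919), jump to mode 0
Mode 0: flow for 0.4610 to horizon, guard not reached → x = (-8.9390)

1 1.2623 0->2
2 2.8125 2->0
3 3.2822 0->2
4 4.8324 2->0
final: 0 -8.9390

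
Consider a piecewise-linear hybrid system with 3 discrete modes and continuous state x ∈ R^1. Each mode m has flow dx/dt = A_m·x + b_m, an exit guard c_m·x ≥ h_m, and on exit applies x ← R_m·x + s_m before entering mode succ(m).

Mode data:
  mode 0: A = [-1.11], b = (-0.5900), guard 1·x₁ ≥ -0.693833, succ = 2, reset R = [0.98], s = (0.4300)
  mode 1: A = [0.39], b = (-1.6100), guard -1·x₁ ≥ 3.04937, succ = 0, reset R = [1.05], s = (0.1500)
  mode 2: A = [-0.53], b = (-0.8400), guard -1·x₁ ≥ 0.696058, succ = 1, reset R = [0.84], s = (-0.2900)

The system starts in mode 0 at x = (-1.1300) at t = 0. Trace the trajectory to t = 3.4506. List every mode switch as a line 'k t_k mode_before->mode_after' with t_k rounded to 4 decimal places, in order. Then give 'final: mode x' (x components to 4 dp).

1 1.1756 0->2
2 1.9430 2->1
3 2.8685 1->0
final: 0 -1.8524

Mode 0: guard c·x = -0.6938 hit at Δt = 1.1756 (t = 1.1756), x⁻ = (-0.6938) → reset → x⁺ = (-0.2500), jump to mode 2
Mode 2: guard c·x = 0.6961 hit at Δt = 0.7674 (t = 1.9430), x⁻ = (-0.6961) → reset → x⁺ = (-0.8747), jump to mode 1
Mode 1: guard c·x = 3.0494 hit at Δt = 0.9255 (t = 2.8685), x⁻ = (-3.0494) → reset → x⁺ = (-3.0518), jump to mode 0
Mode 0: flow for 0.5821 to horizon, guard not reached → x = (-1.8524)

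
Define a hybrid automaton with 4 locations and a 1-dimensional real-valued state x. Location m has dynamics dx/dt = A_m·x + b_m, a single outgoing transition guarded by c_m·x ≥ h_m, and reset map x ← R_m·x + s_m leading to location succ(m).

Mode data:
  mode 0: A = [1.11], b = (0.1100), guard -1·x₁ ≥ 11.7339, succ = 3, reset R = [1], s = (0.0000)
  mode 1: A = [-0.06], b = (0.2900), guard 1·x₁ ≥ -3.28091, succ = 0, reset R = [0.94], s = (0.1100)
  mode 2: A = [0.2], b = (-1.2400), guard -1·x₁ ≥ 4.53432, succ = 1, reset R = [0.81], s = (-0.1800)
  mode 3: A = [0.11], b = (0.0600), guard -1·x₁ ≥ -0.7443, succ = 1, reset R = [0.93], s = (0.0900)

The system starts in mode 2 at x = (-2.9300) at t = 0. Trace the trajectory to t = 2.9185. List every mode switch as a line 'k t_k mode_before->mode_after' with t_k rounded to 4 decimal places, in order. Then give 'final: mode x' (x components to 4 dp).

1 0.8094 2->1
2 1.9445 1->0
final: 0 -8.5744

Mode 2: guard c·x = 4.5343 hit at Δt = 0.8094 (t = 0.8094), x⁻ = (-4.5343) → reset → x⁺ = (-3.8528), jump to mode 1
Mode 1: guard c·x = -3.2809 hit at Δt = 1.1351 (t = 1.9445), x⁻ = (-3.2809) → reset → x⁺ = (-2.9741), jump to mode 0
Mode 0: flow for 0.9740 to horizon, guard not reached → x = (-8.5744)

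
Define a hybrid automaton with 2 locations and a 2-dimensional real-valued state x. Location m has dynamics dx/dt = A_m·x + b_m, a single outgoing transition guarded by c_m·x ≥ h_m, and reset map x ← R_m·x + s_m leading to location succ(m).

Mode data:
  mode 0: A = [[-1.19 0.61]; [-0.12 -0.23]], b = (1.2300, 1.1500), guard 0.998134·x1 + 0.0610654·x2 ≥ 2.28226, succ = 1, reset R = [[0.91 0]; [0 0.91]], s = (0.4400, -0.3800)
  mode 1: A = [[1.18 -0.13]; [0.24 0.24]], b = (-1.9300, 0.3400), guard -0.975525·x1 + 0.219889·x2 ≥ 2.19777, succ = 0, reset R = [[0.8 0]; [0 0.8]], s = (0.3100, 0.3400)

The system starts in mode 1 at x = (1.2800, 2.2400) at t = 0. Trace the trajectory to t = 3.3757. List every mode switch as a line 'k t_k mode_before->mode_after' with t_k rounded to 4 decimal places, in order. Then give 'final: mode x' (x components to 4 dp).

1 1.3641 1->0
2 2.6346 0->1
final: 1 2.7319 4.2832

Mode 1: guard c·x = 2.1978 hit at Δt = 1.3641 (t = 1.3641), x⁻ = (-1.3957, 3.8028) → reset → x⁺ = (-0.8066, 3.3823), jump to mode 0
Mode 0: guard c·x = 2.2823 hit at Δt = 1.2705 (t = 2.6346), x⁻ = (2.0628, 3.6563) → reset → x⁺ = (2.3172, 2.9472), jump to mode 1
Mode 1: flow for 0.7411 to horizon, guard not reached → x = (2.7319, 4.2832)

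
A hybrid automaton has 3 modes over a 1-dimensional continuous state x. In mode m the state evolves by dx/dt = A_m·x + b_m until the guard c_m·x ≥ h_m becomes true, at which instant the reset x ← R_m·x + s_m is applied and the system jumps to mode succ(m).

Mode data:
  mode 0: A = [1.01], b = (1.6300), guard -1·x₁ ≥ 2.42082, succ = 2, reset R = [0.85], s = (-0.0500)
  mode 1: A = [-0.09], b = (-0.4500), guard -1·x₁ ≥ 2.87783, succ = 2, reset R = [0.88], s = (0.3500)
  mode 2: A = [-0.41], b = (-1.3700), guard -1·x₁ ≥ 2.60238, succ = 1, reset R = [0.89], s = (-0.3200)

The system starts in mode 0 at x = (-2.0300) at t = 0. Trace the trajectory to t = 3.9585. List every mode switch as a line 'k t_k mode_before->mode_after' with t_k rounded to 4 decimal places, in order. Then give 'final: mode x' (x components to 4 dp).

Mode 0: guard c·x = 2.4208 hit at Δt = 0.6557 (t = 0.6557), x⁻ = (-2.4208) → reset → x⁺ = (-2.1077), jump to mode 2
Mode 2: guard c·x = 2.6024 hit at Δt = 1.2498 (t = 1.9055), x⁻ = (-2.6024) → reset → x⁺ = (-2.6361), jump to mode 1
Mode 1: guard c·x = 2.8778 hit at Δt = 1.1985 (t = 3.1040), x⁻ = (-2.8778) → reset → x⁺ = (-2.1825), jump to mode 2
Mode 2: flow for 0.8545 to horizon, guard not reached → x = (-2.5250)

1 0.6557 0->2
2 1.9055 2->1
3 3.1040 1->2
final: 2 -2.5250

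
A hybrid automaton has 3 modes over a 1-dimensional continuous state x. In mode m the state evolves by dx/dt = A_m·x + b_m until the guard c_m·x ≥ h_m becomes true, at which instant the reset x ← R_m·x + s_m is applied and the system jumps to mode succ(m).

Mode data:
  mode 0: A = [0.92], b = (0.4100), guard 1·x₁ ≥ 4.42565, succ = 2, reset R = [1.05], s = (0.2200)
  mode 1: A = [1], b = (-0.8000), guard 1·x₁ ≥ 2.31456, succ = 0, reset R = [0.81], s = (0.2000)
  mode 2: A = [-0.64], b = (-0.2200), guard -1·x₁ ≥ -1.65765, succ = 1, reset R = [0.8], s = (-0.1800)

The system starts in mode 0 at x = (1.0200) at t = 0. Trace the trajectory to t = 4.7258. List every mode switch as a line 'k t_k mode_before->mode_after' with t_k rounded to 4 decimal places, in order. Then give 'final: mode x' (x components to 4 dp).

Mode 0: guard c·x = 4.4257 hit at Δt = 1.3055 (t = 1.3055), x⁻ = (4.4256) → reset → x⁺ = (4.8669), jump to mode 2
Mode 2: guard c·x = -1.6577 hit at Δt = 1.4951 (t = 2.8006), x⁻ = (1.6577) → reset → x⁺ = (1.1461), jump to mode 1
Mode 1: guard c·x = 2.3146 hit at Δt = 1.4761 (t = 4.2767), x⁻ = (2.3146) → reset → x⁺ = (2.0748), jump to mode 0
Mode 0: flow for 0.4491 to horizon, guard not reached → x = (3.3643)

1 1.3055 0->2
2 2.8006 2->1
3 4.2767 1->0
final: 0 3.3643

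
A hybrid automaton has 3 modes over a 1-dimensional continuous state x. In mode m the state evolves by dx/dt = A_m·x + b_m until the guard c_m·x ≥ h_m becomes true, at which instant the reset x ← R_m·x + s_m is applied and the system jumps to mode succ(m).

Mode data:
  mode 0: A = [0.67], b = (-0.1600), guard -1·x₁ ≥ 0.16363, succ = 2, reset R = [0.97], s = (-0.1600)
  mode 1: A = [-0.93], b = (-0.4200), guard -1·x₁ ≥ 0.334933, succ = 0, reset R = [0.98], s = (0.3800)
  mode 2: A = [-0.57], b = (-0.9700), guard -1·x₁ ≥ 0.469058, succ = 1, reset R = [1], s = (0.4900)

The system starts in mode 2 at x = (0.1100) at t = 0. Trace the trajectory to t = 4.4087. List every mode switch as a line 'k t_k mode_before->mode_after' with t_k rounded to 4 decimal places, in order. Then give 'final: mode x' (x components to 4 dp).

1 0.6756 2->1
2 2.1796 1->0
3 3.3232 0->2
4 3.5251 2->1
final: 1 -0.2439

Mode 2: guard c·x = 0.4691 hit at Δt = 0.6756 (t = 0.6756), x⁻ = (-0.4691) → reset → x⁺ = (0.0209), jump to mode 1
Mode 1: guard c·x = 0.3349 hit at Δt = 1.5040 (t = 2.1796), x⁻ = (-0.3349) → reset → x⁺ = (0.0518), jump to mode 0
Mode 0: guard c·x = 0.1636 hit at Δt = 1.1436 (t = 3.3232), x⁻ = (-0.1636) → reset → x⁺ = (-0.3187), jump to mode 2
Mode 2: guard c·x = 0.4691 hit at Δt = 0.2019 (t = 3.5251), x⁻ = (-0.4691) → reset → x⁺ = (0.0209), jump to mode 1
Mode 1: flow for 0.8836 to horizon, guard not reached → x = (-0.2439)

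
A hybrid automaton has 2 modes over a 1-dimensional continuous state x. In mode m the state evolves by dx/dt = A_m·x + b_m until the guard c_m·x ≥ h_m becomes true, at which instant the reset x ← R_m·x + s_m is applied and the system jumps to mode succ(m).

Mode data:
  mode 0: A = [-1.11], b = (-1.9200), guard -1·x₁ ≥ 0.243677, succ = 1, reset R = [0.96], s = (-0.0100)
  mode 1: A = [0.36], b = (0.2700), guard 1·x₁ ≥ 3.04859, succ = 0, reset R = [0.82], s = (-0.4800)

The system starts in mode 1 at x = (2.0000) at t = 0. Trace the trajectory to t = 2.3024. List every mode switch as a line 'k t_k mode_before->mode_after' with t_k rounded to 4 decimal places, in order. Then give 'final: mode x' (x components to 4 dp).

1 0.8973 1->0
2 1.7311 0->1
final: 1 -0.1284

Mode 1: guard c·x = 3.0486 hit at Δt = 0.8973 (t = 0.8973), x⁻ = (3.0486) → reset → x⁺ = (2.0198), jump to mode 0
Mode 0: guard c·x = 0.2437 hit at Δt = 0.8338 (t = 1.7311), x⁻ = (-0.2437) → reset → x⁺ = (-0.2439), jump to mode 1
Mode 1: flow for 0.5713 to horizon, guard not reached → x = (-0.1284)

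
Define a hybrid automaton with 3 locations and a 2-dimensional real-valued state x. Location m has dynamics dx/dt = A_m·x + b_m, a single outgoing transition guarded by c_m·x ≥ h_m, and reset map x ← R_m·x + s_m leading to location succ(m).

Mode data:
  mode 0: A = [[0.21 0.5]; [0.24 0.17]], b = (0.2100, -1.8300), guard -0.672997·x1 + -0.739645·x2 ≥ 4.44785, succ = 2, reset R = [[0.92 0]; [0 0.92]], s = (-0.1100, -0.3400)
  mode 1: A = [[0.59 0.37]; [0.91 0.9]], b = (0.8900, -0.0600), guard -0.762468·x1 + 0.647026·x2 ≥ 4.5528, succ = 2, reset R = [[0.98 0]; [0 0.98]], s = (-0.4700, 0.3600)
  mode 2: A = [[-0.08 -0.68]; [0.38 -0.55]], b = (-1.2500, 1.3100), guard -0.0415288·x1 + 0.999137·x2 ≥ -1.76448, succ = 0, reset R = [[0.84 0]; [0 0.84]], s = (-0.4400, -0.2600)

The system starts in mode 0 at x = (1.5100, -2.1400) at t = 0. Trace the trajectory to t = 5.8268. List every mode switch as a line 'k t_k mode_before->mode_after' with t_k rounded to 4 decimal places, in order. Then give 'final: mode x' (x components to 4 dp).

1 1.4455 0->2
2 2.5596 2->0
3 3.6715 0->2
4 4.7067 2->0
5 5.5226 0->2
final: 2 -1.7821 -3.2079

Mode 0: guard c·x = 4.4478 hit at Δt = 1.4455 (t = 1.4455), x⁻ = (-0.6246, -5.4452) → reset → x⁺ = (-0.6846, -5.3496), jump to mode 2
Mode 2: guard c·x = -1.7645 hit at Δt = 1.1141 (t = 2.5596), x⁻ = (0.4892, -1.7457) → reset → x⁺ = (-0.0290, -1.7264), jump to mode 0
Mode 0: guard c·x = 4.4478 hit at Δt = 1.1119 (t = 3.6715), x⁻ = (-1.6449, -4.5168) → reset → x⁺ = (-1.6233, -4.4955), jump to mode 2
Mode 2: guard c·x = -1.7645 hit at Δt = 1.0352 (t = 4.7067), x⁻ = (-0.6903, -1.7947) → reset → x⁺ = (-1.0199, -1.7675), jump to mode 0
Mode 0: guard c·x = 4.4478 hit at Δt = 0.8159 (t = 5.5226), x⁻ = (-2.2627, -3.9547) → reset → x⁺ = (-2.1917, -3.9783), jump to mode 2
Mode 2: flow for 0.3042 to horizon, guard not reached → x = (-1.7821, -3.2079)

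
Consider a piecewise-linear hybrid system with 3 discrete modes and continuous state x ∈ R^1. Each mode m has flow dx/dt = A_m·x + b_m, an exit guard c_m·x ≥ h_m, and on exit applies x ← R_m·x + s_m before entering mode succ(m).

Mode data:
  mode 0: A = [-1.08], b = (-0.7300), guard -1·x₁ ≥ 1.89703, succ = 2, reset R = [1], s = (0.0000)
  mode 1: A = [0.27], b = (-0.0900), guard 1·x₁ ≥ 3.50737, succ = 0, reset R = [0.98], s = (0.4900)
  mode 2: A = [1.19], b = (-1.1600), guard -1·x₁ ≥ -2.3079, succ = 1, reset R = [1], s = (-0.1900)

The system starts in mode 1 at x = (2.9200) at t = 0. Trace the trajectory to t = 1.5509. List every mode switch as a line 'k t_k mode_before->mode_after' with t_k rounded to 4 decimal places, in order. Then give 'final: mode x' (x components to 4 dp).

1 0.7579 1->0
final: 0 1.2789

Mode 1: guard c·x = 3.5074 hit at Δt = 0.7579 (t = 0.7579), x⁻ = (3.5074) → reset → x⁺ = (3.9272), jump to mode 0
Mode 0: flow for 0.7930 to horizon, guard not reached → x = (1.2789)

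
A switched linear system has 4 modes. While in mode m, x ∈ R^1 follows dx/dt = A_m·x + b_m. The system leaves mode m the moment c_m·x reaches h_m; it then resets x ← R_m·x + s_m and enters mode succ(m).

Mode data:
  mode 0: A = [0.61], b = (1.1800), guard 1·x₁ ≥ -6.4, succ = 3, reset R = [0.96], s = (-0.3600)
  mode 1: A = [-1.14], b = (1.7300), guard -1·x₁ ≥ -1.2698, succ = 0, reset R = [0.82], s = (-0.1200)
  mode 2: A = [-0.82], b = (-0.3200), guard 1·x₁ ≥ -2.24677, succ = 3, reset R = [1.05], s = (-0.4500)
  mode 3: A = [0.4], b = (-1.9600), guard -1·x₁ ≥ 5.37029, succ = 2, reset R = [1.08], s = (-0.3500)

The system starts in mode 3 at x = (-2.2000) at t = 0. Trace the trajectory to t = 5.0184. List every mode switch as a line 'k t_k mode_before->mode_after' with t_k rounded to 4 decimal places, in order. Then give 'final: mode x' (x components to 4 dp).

Mode 3: guard c·x = 5.3703 hit at Δt = 0.9229 (t = 0.9229), x⁻ = (-5.3703) → reset → x⁺ = (-6.1499), jump to mode 2
Mode 2: guard c·x = -2.2468 hit at Δt = 1.3807 (t = 2.3036), x⁻ = (-2.2468) → reset → x⁺ = (-2.8091), jump to mode 3
Mode 3: guard c·x = 5.3703 hit at Δt = 0.7171 (t = 3.0207), x⁻ = (-5.3703) → reset → x⁺ = (-6.1499), jump to mode 2
Mode 2: guard c·x = -2.2468 hit at Δt = 1.3807 (t = 4.4014), x⁻ = (-2.2468) → reset → x⁺ = (-2.8091), jump to mode 3
Mode 3: flow for 0.6170 to horizon, guard not reached → x = (-4.9669)

1 0.9229 3->2
2 2.3036 2->3
3 3.0207 3->2
4 4.4014 2->3
final: 3 -4.9669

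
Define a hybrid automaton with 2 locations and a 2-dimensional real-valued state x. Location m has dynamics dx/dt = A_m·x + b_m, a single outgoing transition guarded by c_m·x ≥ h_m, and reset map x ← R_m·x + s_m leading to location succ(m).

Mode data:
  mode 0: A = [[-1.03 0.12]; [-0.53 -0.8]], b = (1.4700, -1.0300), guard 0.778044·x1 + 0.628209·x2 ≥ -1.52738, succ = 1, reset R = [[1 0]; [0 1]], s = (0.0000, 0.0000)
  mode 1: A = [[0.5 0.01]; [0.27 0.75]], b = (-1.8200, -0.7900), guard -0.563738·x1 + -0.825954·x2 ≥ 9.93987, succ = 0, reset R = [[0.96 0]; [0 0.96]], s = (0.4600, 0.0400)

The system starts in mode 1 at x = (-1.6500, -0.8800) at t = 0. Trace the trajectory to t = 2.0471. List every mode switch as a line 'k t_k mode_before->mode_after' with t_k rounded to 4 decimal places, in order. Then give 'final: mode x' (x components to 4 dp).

1 1.4291 1->0
final: 0 -3.0166 -3.4863

Mode 1: guard c·x = 9.9399 hit at Δt = 1.4291 (t = 1.4291), x⁻ = (-7.2298, -7.0998) → reset → x⁺ = (-6.4806, -6.7758), jump to mode 0
Mode 0: flow for 0.6180 to horizon, guard not reached → x = (-3.0166, -3.4863)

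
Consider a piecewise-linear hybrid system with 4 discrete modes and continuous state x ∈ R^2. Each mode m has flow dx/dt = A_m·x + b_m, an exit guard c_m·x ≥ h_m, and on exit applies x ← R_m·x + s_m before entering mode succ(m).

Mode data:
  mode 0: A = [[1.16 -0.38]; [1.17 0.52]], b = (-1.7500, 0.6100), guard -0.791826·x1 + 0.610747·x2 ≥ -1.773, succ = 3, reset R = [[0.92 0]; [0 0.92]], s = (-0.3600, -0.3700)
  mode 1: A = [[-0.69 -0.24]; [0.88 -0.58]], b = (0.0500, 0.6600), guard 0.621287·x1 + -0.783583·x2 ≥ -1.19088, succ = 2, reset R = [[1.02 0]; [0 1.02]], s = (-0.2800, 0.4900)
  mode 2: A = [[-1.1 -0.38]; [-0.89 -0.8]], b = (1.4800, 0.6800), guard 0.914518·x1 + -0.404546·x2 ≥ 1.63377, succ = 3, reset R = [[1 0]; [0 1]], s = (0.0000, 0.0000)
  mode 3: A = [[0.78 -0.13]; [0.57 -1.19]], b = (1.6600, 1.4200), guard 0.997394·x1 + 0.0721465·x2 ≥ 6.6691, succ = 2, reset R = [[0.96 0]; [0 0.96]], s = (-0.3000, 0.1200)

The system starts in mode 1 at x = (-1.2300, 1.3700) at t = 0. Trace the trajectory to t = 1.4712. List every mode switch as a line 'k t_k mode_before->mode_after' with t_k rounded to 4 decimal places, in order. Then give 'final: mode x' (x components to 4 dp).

Mode 1: guard c·x = -1.1909 hit at Δt = 0.6343 (t = 0.6343), x⁻ = (-0.8962, 0.8092) → reset → x⁺ = (-1.1941, 1.3154), jump to mode 2
Mode 2: flow for 0.8369 to horizon, guard not reached → x = (0.0460, 1.3133)

1 0.6343 1->2
final: 2 0.0460 1.3133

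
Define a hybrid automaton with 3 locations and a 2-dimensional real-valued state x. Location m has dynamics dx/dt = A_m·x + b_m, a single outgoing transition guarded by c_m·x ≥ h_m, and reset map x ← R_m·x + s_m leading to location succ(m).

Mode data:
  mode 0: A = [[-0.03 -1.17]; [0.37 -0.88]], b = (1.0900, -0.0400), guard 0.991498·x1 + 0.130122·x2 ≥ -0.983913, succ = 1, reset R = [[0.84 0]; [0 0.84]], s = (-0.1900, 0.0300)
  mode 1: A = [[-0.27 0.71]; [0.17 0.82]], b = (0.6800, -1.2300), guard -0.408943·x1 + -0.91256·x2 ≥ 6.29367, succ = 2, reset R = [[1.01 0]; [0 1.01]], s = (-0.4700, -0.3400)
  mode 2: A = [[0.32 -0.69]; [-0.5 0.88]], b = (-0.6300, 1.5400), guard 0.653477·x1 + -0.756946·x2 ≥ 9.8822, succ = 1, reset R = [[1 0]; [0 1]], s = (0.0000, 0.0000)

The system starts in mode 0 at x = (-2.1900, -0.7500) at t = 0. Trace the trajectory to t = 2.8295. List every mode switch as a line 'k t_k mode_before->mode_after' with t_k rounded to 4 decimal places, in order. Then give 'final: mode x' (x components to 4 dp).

Mode 0: guard c·x = -0.9839 hit at Δt = 0.6391 (t = 0.6391), x⁻ = (-0.8986, -0.7145) → reset → x⁺ = (-0.9448, -0.5702), jump to mode 1
Mode 1: guard c·x = 6.2937 hit at Δt = 1.4612 (t = 2.1003), x⁻ = (-2.2638, -5.8822) → reset → x⁺ = (-2.7564, -6.2811), jump to mode 2
Mode 2: flow for 0.7292 to horizon, guard not reached → x = (0.3024, -9.5499)

1 0.6391 0->1
2 2.1003 1->2
final: 2 0.3024 -9.5499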